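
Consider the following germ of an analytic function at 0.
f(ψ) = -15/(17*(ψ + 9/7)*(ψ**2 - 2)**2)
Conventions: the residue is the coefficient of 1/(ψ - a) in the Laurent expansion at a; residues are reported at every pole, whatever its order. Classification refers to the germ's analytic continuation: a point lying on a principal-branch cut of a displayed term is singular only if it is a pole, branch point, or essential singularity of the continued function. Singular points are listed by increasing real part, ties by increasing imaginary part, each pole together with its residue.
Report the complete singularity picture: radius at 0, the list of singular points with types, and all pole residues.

Denominator factor (ψ**2 - 2)^2: discriminant 8, real irrational roots sqrt(2) and -sqrt(2); poles of order 2, moduli sqrt(2) and sqrt(2).
Denominator factor (ψ + 9/7): pole of order 1 at -9/7, modulus 9/7.
The radius of convergence is the smallest modulus among the singular points: 9/7.
The factor ψ**2 - 2 splits as (ψ - a)(ψ - a') with a = -sqrt(2), a' = sqrt(2). At the order-2 pole a set g(ψ) = (ψ - a)^2*f(ψ) = [-15/(17*(ψ + 9/7))] / (ψ - a')^2.
Order-2 pole: residue = g'(a); g'(-sqrt(2)) = 36015/9826 + (201285/78608)*sqrt(2), so the residue is 36015/9826 + (201285/78608)*sqrt(2).
At the order-1 pole -9/7 set g(ψ) = (ψ - (-9/7))*f(ψ) = -15/(17*(ψ**2 - 2)**2).
Simple pole: residue = g(a) at a = -9/7, which is -36015/4913.
The factor ψ**2 - 2 splits as (ψ - a)(ψ - a') with a = sqrt(2), a' = -sqrt(2). At the order-2 pole a set g(ψ) = (ψ - a)^2*f(ψ) = [-15/(17*(ψ + 9/7))] / (ψ - a')^2.
Order-2 pole: residue = g'(a); g'(sqrt(2)) = 36015/9826 - (201285/78608)*sqrt(2), so the residue is 36015/9826 - (201285/78608)*sqrt(2).
List the singular points by increasing real part (a conjugate pair: the negative imaginary part first).

Radius of convergence at 0: 9/7.
At -sqrt(2): a pole of order 2; residue 36015/9826 + (201285/78608)*sqrt(2).
At -9/7: a pole of order 1; residue -36015/4913.
At sqrt(2): a pole of order 2; residue 36015/9826 - (201285/78608)*sqrt(2).


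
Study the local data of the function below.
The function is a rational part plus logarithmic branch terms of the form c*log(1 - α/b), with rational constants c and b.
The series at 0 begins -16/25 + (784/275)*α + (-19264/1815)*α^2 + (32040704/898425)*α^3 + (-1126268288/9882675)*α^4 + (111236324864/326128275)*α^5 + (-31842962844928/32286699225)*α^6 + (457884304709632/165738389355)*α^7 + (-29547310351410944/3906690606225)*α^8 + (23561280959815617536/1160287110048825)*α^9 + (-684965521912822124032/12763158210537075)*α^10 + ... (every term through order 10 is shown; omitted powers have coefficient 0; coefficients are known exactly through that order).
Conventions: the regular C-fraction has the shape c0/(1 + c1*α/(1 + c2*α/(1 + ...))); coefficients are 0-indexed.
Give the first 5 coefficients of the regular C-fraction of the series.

Taylor coefficients (read off): a_0 = -16/25, a_1 = 784/275, a_2 = -19264/1815, a_3 = 32040704/898425, a_4 = -1126268288/9882675.
c0 = a_0 = -16/25. Peel one level at a time: if S = 1 + c*α/S' with S'(0) = 1, then c is the α-coefficient of S and S' = c*α/(S - 1).
S_1 = c0/f = 1 + (49/11)*α + (1183/363)*α^2 + ...; c1 = 49/11.
S_2 = c1*α/(S_1 - 1) = 1 + (-169/231)*α + (216256/160083)*α^2 + ...; c2 = -169/231.
S_3 = c2*α/(S_2 - 1) = 1 + (216256/117117)*α + (17370517672/13716391689)*α^2 + ...; c3 = 216256/117117.
S_4 = c3*α/(S_3 - 1) = 1 + (-2171314709/3165906744)*α + ...; c4 = -2171314709/3165906744.

The regular C-fraction coefficients are [-16/25, 49/11, -169/231, 216256/117117, -2171314709/3165906744].


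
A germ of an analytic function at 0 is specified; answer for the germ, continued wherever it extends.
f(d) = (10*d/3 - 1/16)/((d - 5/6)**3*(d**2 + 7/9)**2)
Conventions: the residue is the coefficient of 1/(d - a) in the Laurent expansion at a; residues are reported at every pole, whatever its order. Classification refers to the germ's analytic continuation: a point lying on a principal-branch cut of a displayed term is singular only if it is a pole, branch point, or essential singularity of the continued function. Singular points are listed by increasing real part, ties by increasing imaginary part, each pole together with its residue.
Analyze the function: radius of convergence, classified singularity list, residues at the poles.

Denominator factor (d - 5/6)^3: pole of order 3 at 5/6, modulus 5/6.
Denominator factor (d**2 + 7/9)^2: discriminant -28/9, complex-conjugate roots ((1/3)*sqrt(7))*i and -((1/3)*sqrt(7))*i; poles of order 2, moduli (1/3)*sqrt(7) and (1/3)*sqrt(7).
The radius of convergence is the smallest modulus among the singular points: 5/6.
The factor d**2 + 7/9 splits as (d - a)(d - a') with a = -((1/3)*sqrt(7))*i, a' = ((1/3)*sqrt(7))*i. At the order-2 pole a set g(d) = (d - a)^2*f(d) = [(10*d/3 - 1/16)/(d - 5/6)**3] / (d - a')^2.
Order-2 pole: residue = g'(a); g'(-((1/3)*sqrt(7))*i) = (1449252/7890481) + ((1504125045/3093068552)*sqrt(7))*i, so the residue is (1449252/7890481) + ((1504125045/3093068552)*sqrt(7))*i.
The factor d**2 + 7/9 splits as (d - a)(d - a') with a = ((1/3)*sqrt(7))*i, a' = -((1/3)*sqrt(7))*i. At the order-2 pole a set g(d) = (d - a)^2*f(d) = [(10*d/3 - 1/16)/(d - 5/6)**3] / (d - a')^2.
Order-2 pole: residue = g'(a); g'(((1/3)*sqrt(7))*i) = (1449252/7890481) - ((1504125045/3093068552)*sqrt(7))*i, so the residue is (1449252/7890481) - ((1504125045/3093068552)*sqrt(7))*i.
At the order-3 pole 5/6 set g(d) = (d - (5/6))^3*f(d) = (10*d/3 - 1/16)/(d**2 + 7/9)**2.
Order-3 pole: residue = g''(a)/2; g''(5/6) = -5797008/7890481, so the residue is -2898504/7890481.
List the singular points by increasing real part (a conjugate pair: the negative imaginary part first).

Radius of convergence at 0: 5/6.
At -((1/3)*sqrt(7))*i: a pole of order 2; residue (1449252/7890481) + ((1504125045/3093068552)*sqrt(7))*i.
At ((1/3)*sqrt(7))*i: a pole of order 2; residue (1449252/7890481) - ((1504125045/3093068552)*sqrt(7))*i.
At 5/6: a pole of order 3; residue -2898504/7890481.


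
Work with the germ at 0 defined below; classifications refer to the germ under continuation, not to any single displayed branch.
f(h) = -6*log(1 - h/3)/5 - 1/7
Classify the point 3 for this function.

The point is a logarithmic branch point.

The term (-6/5)*log(1 - h/(3)) has argument 1 - 3/(3) = 0 at 3: a logarithmic (infinitely-sheeted) branch point; the remaining terms are analytic or single-valued there.


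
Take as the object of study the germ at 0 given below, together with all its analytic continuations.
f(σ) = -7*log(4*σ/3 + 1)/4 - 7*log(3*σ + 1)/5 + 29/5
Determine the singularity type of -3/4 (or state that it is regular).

The point is a logarithmic branch point.

The term (-7/4)*log(1 - σ/(-3/4)) has argument 1 - -3/4/(-3/4) = 0 at -3/4: a logarithmic (infinitely-sheeted) branch point; the remaining terms are analytic or single-valued there.


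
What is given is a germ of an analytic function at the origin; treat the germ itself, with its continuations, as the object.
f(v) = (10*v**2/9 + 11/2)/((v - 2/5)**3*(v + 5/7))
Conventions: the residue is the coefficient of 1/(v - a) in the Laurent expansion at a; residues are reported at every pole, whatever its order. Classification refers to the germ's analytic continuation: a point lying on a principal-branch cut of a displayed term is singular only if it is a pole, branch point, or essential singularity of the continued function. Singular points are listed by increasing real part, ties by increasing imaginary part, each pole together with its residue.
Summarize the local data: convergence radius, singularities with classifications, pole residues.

Radius of convergence at 0: 2/5.
At -5/7: a pole of order 1; residue -4682125/1067742.
At 2/5: a pole of order 3; residue 4682125/1067742.

Denominator factor (v - 2/5)^3: pole of order 3 at 2/5, modulus 2/5.
Denominator factor (v + 5/7): pole of order 1 at -5/7, modulus 5/7.
The radius of convergence is the smallest modulus among the singular points: 2/5.
At the order-1 pole -5/7 set g(v) = (v - (-5/7))*f(v) = (10*v**2/9 + 11/2)/(v - 2/5)**3.
Simple pole: residue = g(a) at a = -5/7, which is -4682125/1067742.
At the order-3 pole 2/5 set g(v) = (v - (2/5))^3*f(v) = (10*v**2/9 + 11/2)/(v + 5/7).
Order-3 pole: residue = g''(a)/2; g''(2/5) = 4682125/533871, so the residue is 4682125/1067742.
List the singular points by increasing real part (a conjugate pair: the negative imaginary part first).


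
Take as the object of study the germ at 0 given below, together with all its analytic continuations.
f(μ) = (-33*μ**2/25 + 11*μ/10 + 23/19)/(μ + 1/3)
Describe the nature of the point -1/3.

The denominator factor μ + 1/3 vanishes at -1/3 and appears to the power 1; the numerator there equals 1987/2850, nonzero, and no other factor vanishes.
Hence a pole whose order is the multiplicity, 1.

The point is a pole of order 1.


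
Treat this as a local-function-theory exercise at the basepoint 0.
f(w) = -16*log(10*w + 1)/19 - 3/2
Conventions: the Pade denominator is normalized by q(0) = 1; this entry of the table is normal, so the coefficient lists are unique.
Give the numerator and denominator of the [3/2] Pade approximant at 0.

Taylor coefficients needed (expand at 0): a_0 = -3/2, a_1 = -160/19, a_2 = 800/19, a_3 = -16000/57, a_4 = 40000/19, a_5 = -320000/19.
Write the denominator as Q(w) = 1 + q1*w + q2*w^2. Requiring Q*f - P = O(w^6) with deg P <= 3 kills the coefficients of w^4..w^5 in Q*f:
  w^4: a_4 + q1*a_3 + q2*a_2 = 0, i.e. 40000/19 + (-16000/57)*q1 + (800/19)*q2 = 0.
  w^5: a_5 + q1*a_4 + q2*a_3 = 0, i.e. -320000/19 + (40000/19)*q1 + (-16000/57)*q2 = 0.
Solving this linear system: q1 = 12, q2 = 30.
The numerator is Q*f truncated at degree 3: P0 = a_0 = -3/2; P1 = a_1 + q1*a_0 = -502/19; P2 = a_2 + q1*a_1 + q2*a_0 = -1975/19; P3 = a_3 + q1*a_2 + q2*a_1 = -1600/57.

The Pade approximant has numerator coefficients [-3/2, -502/19, -1975/19, -1600/57]; denominator coefficients [1, 12, 30].


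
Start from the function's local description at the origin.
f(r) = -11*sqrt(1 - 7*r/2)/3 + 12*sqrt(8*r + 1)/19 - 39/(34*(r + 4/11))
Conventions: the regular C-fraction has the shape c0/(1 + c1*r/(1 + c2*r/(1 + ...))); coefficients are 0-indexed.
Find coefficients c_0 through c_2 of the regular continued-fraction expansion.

The regular C-fraction coefficients are [-47981/7752, 546287/191924, -39951738879/26211396547].

Taylor coefficients (expand at 0): a_0 = -47981/7752, a_1 = 546287/31008, a_2 = -2889113/124032.
c0 = a_0 = -47981/7752. Peel one level at a time: if S = 1 + c*r/S' with S'(0) = 1, then c is the r-coefficient of S and S' = c*r/(S - 1).
S_1 = c0/f = 1 + (546287/191924)*r + (39951738879/9208705444)*r^2 + ...; c1 = 546287/191924.
S_2 = c1*r/(S_1 - 1) = 1 + (-39951738879/26211396547)*r + ...; c2 = -39951738879/26211396547.


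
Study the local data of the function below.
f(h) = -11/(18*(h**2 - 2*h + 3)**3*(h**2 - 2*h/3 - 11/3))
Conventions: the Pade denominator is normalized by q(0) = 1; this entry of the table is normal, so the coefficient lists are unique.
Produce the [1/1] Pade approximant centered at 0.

Taylor coefficients needed (expand at 0): a_0 = 1/162, a_1 = 10/891, a_2 = 292/29403.
Write the denominator as Q(h) = 1 + q1*h. Requiring Q*f - P = O(h^3) with deg P <= 1 kills the coefficients of h^2..h^2 in Q*f:
  h^2: a_2 + q1*a_1 = 0, i.e. 292/29403 + (10/891)*q1 = 0.
Solving this linear system: q1 = -146/165.
The numerator is Q*f truncated at degree 1: P0 = a_0 = 1/162; P1 = a_1 + q1*a_0 = 7/1215.

The Pade approximant has numerator coefficients [1/162, 7/1215]; denominator coefficients [1, -146/165].


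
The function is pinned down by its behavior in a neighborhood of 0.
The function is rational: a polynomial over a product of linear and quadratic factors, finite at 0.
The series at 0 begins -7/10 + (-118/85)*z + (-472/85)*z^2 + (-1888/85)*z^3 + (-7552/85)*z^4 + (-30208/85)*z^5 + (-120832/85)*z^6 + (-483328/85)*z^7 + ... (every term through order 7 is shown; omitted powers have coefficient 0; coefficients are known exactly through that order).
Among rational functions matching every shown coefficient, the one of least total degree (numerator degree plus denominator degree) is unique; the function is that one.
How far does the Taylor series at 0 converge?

No rational of total degree below 2 reproduces all 8 coefficients; solving the [1/1] Pade equations on them gives f(z) = (7/40 - 6*z/17)/(z - 1/4), whose expansion matches every shown term.
Denominator factor (z - 1/4): pole of order 1 at 1/4, modulus 1/4.
The radius of convergence is the smallest modulus among the singular points: 1/4.

The radius of convergence is 1/4.


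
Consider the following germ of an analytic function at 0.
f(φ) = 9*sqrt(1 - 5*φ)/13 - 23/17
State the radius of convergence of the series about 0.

The radius of convergence is 1/5.

Branch term (9/13)*sqrt(1 - φ/(1/5)): its argument vanishes at φ = 1/5, a square-root branch point, modulus 1/5.
The radius of convergence is the smallest modulus among the singular points: 1/5.


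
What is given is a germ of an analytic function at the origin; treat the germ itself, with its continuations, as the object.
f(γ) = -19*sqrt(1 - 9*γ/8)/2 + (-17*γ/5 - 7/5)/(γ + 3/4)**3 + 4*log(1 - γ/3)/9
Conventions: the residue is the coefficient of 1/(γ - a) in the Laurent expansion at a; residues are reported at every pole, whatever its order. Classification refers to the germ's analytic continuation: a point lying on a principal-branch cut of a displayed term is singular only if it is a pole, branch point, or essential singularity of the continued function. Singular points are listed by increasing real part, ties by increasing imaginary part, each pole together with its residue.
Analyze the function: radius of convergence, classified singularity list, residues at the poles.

Denominator factor (γ + 3/4)^3: pole of order 3 at -3/4, modulus 3/4.
Branch term (4/9)*log(1 - γ/(3)): its argument vanishes at γ = 3, a logarithmic branch point, modulus 3.
Branch term (-19/2)*sqrt(1 - γ/(8/9)): its argument vanishes at γ = 8/9, a square-root branch point, modulus 8/9.
The radius of convergence is the smallest modulus among the singular points: 3/4.
The branch terms are analytic at -3/4 and contribute nothing to the residue; only the rational part matters.
At the order-3 pole -3/4 set g(γ) = (γ - (-3/4))^3*(rational part) = -17*γ/5 - 7/5.
Order-3 pole: residue = g''(a)/2; g''(-3/4) = 0, so the residue is 0.
List the singular points by increasing real part (a conjugate pair: the negative imaginary part first).

Radius of convergence at 0: 3/4.
At -3/4: a pole of order 3; residue 0.
At 8/9: an algebraic (square-root) branch point.
At 3: a logarithmic branch point.


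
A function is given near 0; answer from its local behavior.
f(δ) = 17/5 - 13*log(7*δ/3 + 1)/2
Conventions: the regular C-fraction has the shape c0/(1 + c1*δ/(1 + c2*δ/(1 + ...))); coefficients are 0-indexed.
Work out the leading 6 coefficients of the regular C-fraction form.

Taylor coefficients (expand at 0): a_0 = 17/5, a_1 = -91/6, a_2 = 637/36, a_3 = -4459/162, a_4 = 31213/648, a_5 = -218491/2430.
c0 = a_0 = 17/5. Peel one level at a time: if S = 1 + c*δ/S' with S'(0) = 1, then c is the δ-coefficient of S and S' = c*δ/(S - 1).
S_1 = c0/f = 1 + (455/102)*δ + (12740/867)*δ^2 + ...; c1 = 455/102.
S_2 = c1*δ/(S_1 - 1) = 1 + (-56/17)*δ + (-49/108)*δ^2 + ...; c2 = -56/17.
S_3 = c2*δ/(S_2 - 1) = 1 + (-119/864)*δ + (134113/746496)*δ^2 + ...; c3 = -119/864.
S_4 = c3*δ/(S_3 - 1) = 1 + (1127/864)*δ + (-49/135)*δ^2 + ...; c4 = 1127/864.
S_5 = c4*δ/(S_4 - 1) = 1 + (32/115)*δ + ...; c5 = 32/115.

The regular C-fraction coefficients are [17/5, 455/102, -56/17, -119/864, 1127/864, 32/115].


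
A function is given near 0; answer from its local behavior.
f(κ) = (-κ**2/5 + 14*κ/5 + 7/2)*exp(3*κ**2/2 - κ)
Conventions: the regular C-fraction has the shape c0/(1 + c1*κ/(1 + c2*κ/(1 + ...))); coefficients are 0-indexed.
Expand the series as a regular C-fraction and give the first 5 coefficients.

Taylor coefficients (expand at 0): a_0 = 7/2, a_1 = -7/10, a_2 = 4, a_3 = -1/30, a_4 = 197/120.
c0 = a_0 = 7/2. Peel one level at a time: if S = 1 + c*κ/S' with S'(0) = 1, then c is the κ-coefficient of S and S' = c*κ/(S - 1).
S_1 = c0/f = 1 + (1/5)*κ + (-193/175)*κ^2 + ...; c1 = 1/5.
S_2 = c1*κ/(S_1 - 1) = 1 + (193/35)*κ + (4793/147)*κ^2 + ...; c2 = 193/35.
S_3 = c2*κ/(S_2 - 1) = 1 + (-23965/4053)*κ + (7494895/9386748)*κ^2 + ...; c3 = -23965/4053.
S_4 = c3*κ/(S_3 - 1) = 1 + (1498979/11100588)*κ + ...; c4 = 1498979/11100588.

The regular C-fraction coefficients are [7/2, 1/5, 193/35, -23965/4053, 1498979/11100588].


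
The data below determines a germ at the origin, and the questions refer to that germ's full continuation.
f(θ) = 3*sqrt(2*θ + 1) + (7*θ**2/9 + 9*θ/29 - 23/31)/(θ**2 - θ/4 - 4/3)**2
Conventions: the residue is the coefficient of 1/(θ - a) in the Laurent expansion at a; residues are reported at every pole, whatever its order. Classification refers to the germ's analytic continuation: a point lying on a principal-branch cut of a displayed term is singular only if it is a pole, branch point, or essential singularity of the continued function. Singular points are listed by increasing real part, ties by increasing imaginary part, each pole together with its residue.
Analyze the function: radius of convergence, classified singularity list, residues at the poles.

Denominator factor (θ**2 - θ/4 - 4/3)^2: discriminant 259/48, real irrational roots 1/8 + (1/24)*sqrt(777) and 1/8 - (1/24)*sqrt(777); poles of order 2, moduli 1/8 + (1/24)*sqrt(777) and -1/8 + (1/24)*sqrt(777).
Branch term (3)*sqrt(1 - θ/(-1/2)): its argument vanishes at θ = -1/2, a square-root branch point, modulus 1/2.
The radius of convergence is the smallest modulus among the singular points: 1/2.
The branch term is analytic at 1/8 - (1/24)*sqrt(777) and contributes nothing to the residue; only the rational part matters.
The factor θ**2 - θ/4 - 4/3 splits as (θ - a)(θ - a') with a = 1/8 - (1/24)*sqrt(777), a' = 1/8 + (1/24)*sqrt(777). At the order-2 pole a set g(θ) = (θ - a)^2*(rational part) = [7*θ**2/9 + 9*θ/29 - 23/31] / (θ - a')^2.
Order-2 pole: residue = g'(a); g'(1/8 - (1/24)*sqrt(777)) = -(5406640/542752371)*sqrt(777), so the residue is -(5406640/542752371)*sqrt(777).
The branch term is analytic at 1/8 + (1/24)*sqrt(777) and contributes nothing to the residue; only the rational part matters.
The factor θ**2 - θ/4 - 4/3 splits as (θ - a)(θ - a') with a = 1/8 + (1/24)*sqrt(777), a' = 1/8 - (1/24)*sqrt(777). At the order-2 pole a set g(θ) = (θ - a)^2*(rational part) = [7*θ**2/9 + 9*θ/29 - 23/31] / (θ - a')^2.
Order-2 pole: residue = g'(a); g'(1/8 + (1/24)*sqrt(777)) = (5406640/542752371)*sqrt(777), so the residue is (5406640/542752371)*sqrt(777).
List the singular points by increasing real part (a conjugate pair: the negative imaginary part first).

Radius of convergence at 0: 1/2.
At 1/8 - (1/24)*sqrt(777): a pole of order 2; residue -(5406640/542752371)*sqrt(777).
At -1/2: an algebraic (square-root) branch point.
At 1/8 + (1/24)*sqrt(777): a pole of order 2; residue (5406640/542752371)*sqrt(777).


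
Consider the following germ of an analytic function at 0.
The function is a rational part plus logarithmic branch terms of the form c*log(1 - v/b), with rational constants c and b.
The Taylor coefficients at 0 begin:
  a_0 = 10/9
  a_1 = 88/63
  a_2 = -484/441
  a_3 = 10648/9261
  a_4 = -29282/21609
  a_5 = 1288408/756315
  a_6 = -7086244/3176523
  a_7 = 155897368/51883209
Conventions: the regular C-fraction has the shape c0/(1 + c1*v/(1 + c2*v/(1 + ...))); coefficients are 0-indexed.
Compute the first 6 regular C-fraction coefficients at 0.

Taylor coefficients (read off): a_0 = 10/9, a_1 = 88/63, a_2 = -484/441, a_3 = 10648/9261, a_4 = -29282/21609, a_5 = 1288408/756315.
c0 = a_0 = 10/9. Peel one level at a time: if S = 1 + c*v/S' with S'(0) = 1, then c is the v-coefficient of S and S' = c*v/(S - 1).
S_1 = c0/f = 1 + (-44/35)*v + (3146/1225)*v^2 + ...; c1 = -44/35.
S_2 = c1*v/(S_1 - 1) = 1 + (143/70)*v + (-121/588)*v^2 + ...; c2 = 143/70.
S_3 = c2*v/(S_2 - 1) = 1 + (55/546)*v + (-10285/149058)*v^2 + ...; c3 = 55/546.
S_4 = c3*v/(S_3 - 1) = 1 + (187/273)*v + (-121/735)*v^2 + ...; c4 = 187/273.
S_5 = c4*v/(S_4 - 1) = 1 + (143/595)*v + ...; c5 = 143/595.

The regular C-fraction coefficients are [10/9, -44/35, 143/70, 55/546, 187/273, 143/595].


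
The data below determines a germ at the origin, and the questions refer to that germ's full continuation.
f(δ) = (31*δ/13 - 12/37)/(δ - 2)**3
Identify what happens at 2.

The denominator factor δ - 2 vanishes at 2 and appears to the power 3; the numerator there equals 2138/481, nonzero, and no other factor vanishes.
Hence a pole whose order is the multiplicity, 3.

The point is a pole of order 3.


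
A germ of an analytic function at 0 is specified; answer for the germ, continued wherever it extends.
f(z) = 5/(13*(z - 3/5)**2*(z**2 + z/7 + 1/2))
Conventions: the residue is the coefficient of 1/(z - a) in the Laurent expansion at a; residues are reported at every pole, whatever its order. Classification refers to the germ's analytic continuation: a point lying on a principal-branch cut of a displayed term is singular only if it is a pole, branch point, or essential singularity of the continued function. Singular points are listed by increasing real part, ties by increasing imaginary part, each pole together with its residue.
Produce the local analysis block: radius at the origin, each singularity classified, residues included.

Radius of convergence at 0: 3/5.
At (-1/14) - ((1/14)*sqrt(97))*i: a pole of order 1; residue (411250/1424293) - ((189000/138156421)*sqrt(97))*i.
At (-1/14) + ((1/14)*sqrt(97))*i: a pole of order 1; residue (411250/1424293) + ((189000/138156421)*sqrt(97))*i.
At 3/5: a pole of order 2; residue -822500/1424293.

Denominator factor (z - 3/5)^2: pole of order 2 at 3/5, modulus 3/5.
Denominator factor (z**2 + z/7 + 1/2): discriminant -97/49, complex-conjugate roots (-1/14) + ((1/14)*sqrt(97))*i and (-1/14) - ((1/14)*sqrt(97))*i; poles of order 1, moduli (1/2)*sqrt(2) and (1/2)*sqrt(2).
The radius of convergence is the smallest modulus among the singular points: 3/5.
The factor z**2 + z/7 + 1/2 splits as (z - a)(z - a') with a = (-1/14) - ((1/14)*sqrt(97))*i, a' = (-1/14) + ((1/14)*sqrt(97))*i. At the order-1 pole a set g(z) = (z - a)*f(z) = [5/(13*(z - 3/5)**2)] / (z - a').
Simple pole: residue = g(a) at a = (-1/14) - ((1/14)*sqrt(97))*i, which is (411250/1424293) - ((189000/138156421)*sqrt(97))*i.
The factor z**2 + z/7 + 1/2 splits as (z - a)(z - a') with a = (-1/14) + ((1/14)*sqrt(97))*i, a' = (-1/14) - ((1/14)*sqrt(97))*i. At the order-1 pole a set g(z) = (z - a)*f(z) = [5/(13*(z - 3/5)**2)] / (z - a').
Simple pole: residue = g(a) at a = (-1/14) + ((1/14)*sqrt(97))*i, which is (411250/1424293) + ((189000/138156421)*sqrt(97))*i.
At the order-2 pole 3/5 set g(z) = (z - (3/5))^2*f(z) = 5/(13*(z**2 + z/7 + 1/2)).
Order-2 pole: residue = g'(a); g'(3/5) = -822500/1424293, so the residue is -822500/1424293.
List the singular points by increasing real part (a conjugate pair: the negative imaginary part first).


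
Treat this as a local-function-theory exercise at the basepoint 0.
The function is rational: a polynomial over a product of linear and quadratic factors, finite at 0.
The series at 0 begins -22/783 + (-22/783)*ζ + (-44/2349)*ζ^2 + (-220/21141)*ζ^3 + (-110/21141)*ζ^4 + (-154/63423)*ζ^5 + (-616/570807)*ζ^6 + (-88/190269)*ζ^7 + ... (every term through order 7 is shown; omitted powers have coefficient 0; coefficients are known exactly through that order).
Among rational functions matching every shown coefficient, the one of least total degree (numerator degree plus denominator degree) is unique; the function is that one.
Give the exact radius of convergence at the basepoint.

The radius of convergence is 3.

No rational of total degree below 3 reproduces all 8 coefficients; solving the [0/3] Pade equations on them gives f(ζ) = 22/(29*(ζ - 3)**3), whose expansion matches every shown term.
Denominator factor (ζ - 3)^3: pole of order 3 at 3, modulus 3.
The radius of convergence is the smallest modulus among the singular points: 3.


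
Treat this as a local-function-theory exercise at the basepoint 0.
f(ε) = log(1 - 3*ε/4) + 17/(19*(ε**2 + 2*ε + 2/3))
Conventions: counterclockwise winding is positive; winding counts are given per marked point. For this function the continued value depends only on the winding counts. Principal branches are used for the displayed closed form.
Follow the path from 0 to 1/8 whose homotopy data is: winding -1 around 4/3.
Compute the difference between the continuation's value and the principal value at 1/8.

Continued minus principal equals -(2)*pi*i.

The rational part is single-valued and drops out of the difference; each branch term changes only by its own monodromy.
(1)*log(1 - ε/(4/3)): each positive loop around 4/3 adds 2*pi*i to the log, so winding -1 contributes (1)*(-1)*2*pi*i = -(2)*pi*i.
Summing the contributions at ε = 1/8 gives -(2)*pi*i.


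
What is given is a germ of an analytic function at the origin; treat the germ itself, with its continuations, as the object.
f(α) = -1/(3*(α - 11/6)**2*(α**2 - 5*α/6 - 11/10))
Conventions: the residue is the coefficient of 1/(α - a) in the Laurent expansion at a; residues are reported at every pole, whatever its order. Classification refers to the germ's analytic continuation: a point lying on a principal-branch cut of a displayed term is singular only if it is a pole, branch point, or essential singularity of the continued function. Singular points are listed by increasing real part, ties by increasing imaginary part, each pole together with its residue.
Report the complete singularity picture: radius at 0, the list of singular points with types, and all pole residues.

Radius of convergence at 0: -5/12 + (1/60)*sqrt(4585).
At 5/12 - (1/60)*sqrt(4585): a pole of order 1; residue -425/484 + (5905/443828)*sqrt(4585).
At 5/12 + (1/60)*sqrt(4585): a pole of order 1; residue -425/484 - (5905/443828)*sqrt(4585).
At 11/6: a pole of order 2; residue 425/242.

Denominator factor (α**2 - 5*α/6 - 11/10): discriminant 917/180, real irrational roots 5/12 + (1/60)*sqrt(4585) and 5/12 - (1/60)*sqrt(4585); poles of order 1, moduli 5/12 + (1/60)*sqrt(4585) and -5/12 + (1/60)*sqrt(4585).
Denominator factor (α - 11/6)^2: pole of order 2 at 11/6, modulus 11/6.
The radius of convergence is the smallest modulus among the singular points: -5/12 + (1/60)*sqrt(4585).
The factor α**2 - 5*α/6 - 11/10 splits as (α - a)(α - a') with a = 5/12 - (1/60)*sqrt(4585), a' = 5/12 + (1/60)*sqrt(4585). At the order-1 pole a set g(α) = (α - a)*f(α) = [-1/(3*(α - 11/6)**2)] / (α - a').
Simple pole: residue = g(a) at a = 5/12 - (1/60)*sqrt(4585), which is -425/484 + (5905/443828)*sqrt(4585).
The factor α**2 - 5*α/6 - 11/10 splits as (α - a)(α - a') with a = 5/12 + (1/60)*sqrt(4585), a' = 5/12 - (1/60)*sqrt(4585). At the order-1 pole a set g(α) = (α - a)*f(α) = [-1/(3*(α - 11/6)**2)] / (α - a').
Simple pole: residue = g(a) at a = 5/12 + (1/60)*sqrt(4585), which is -425/484 - (5905/443828)*sqrt(4585).
At the order-2 pole 11/6 set g(α) = (α - (11/6))^2*f(α) = -1/(3*(α**2 - 5*α/6 - 11/10)).
Order-2 pole: residue = g'(a); g'(11/6) = 425/242, so the residue is 425/242.
List the singular points by increasing real part (a conjugate pair: the negative imaginary part first).


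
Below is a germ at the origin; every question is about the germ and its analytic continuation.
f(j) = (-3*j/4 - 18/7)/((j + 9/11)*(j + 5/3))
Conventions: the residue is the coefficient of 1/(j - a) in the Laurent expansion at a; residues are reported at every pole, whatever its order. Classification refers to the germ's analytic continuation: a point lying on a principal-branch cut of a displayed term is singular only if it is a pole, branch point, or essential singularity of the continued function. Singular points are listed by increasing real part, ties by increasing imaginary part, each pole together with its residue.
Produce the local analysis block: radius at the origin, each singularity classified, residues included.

Denominator factor (j + 9/11): pole of order 1 at -9/11, modulus 9/11.
Denominator factor (j + 5/3): pole of order 1 at -5/3, modulus 5/3.
The radius of convergence is the smallest modulus among the singular points: 9/11.
At the order-1 pole -5/3 set g(j) = (j - (-5/3))*f(j) = (-3*j/4 - 18/7)/(j + 9/11).
Simple pole: residue = g(a) at a = -5/3, which is 1221/784.
At the order-1 pole -9/11 set g(j) = (j - (-9/11))*f(j) = (-3*j/4 - 18/7)/(j + 5/3).
Simple pole: residue = g(a) at a = -9/11, which is -1809/784.
List the singular points by increasing real part (a conjugate pair: the negative imaginary part first).

Radius of convergence at 0: 9/11.
At -5/3: a pole of order 1; residue 1221/784.
At -9/11: a pole of order 1; residue -1809/784.


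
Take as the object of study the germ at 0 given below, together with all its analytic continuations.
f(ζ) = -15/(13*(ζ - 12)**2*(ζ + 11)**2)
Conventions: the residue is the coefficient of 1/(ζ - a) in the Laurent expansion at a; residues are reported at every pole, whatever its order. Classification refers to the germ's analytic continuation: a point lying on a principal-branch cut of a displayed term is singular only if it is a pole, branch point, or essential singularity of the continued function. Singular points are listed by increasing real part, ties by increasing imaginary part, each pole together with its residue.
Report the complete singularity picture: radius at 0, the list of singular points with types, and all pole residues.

Denominator factor (ζ - 12)^2: pole of order 2 at 12, modulus 12.
Denominator factor (ζ + 11)^2: pole of order 2 at -11, modulus 11.
The radius of convergence is the smallest modulus among the singular points: 11.
At the order-2 pole -11 set g(ζ) = (ζ - (-11))^2*f(ζ) = -15/(13*(ζ - 12)**2).
Order-2 pole: residue = g'(a); g'(-11) = -30/158171, so the residue is -30/158171.
At the order-2 pole 12 set g(ζ) = (ζ - (12))^2*f(ζ) = -15/(13*(ζ + 11)**2).
Order-2 pole: residue = g'(a); g'(12) = 30/158171, so the residue is 30/158171.
List the singular points by increasing real part (a conjugate pair: the negative imaginary part first).

Radius of convergence at 0: 11.
At -11: a pole of order 2; residue -30/158171.
At 12: a pole of order 2; residue 30/158171.


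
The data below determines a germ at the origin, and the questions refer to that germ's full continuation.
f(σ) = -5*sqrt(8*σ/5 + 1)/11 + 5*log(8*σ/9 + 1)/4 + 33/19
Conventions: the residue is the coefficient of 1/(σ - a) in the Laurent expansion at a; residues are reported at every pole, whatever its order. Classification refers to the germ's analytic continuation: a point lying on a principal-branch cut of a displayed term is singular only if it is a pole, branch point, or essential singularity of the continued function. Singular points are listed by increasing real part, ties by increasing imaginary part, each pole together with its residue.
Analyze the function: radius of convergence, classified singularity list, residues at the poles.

Branch term (-5/11)*sqrt(1 - σ/(-5/8)): its argument vanishes at σ = -5/8, a square-root branch point, modulus 5/8.
Branch term (5/4)*log(1 - σ/(-9/8)): its argument vanishes at σ = -9/8, a logarithmic branch point, modulus 9/8.
The radius of convergence is the smallest modulus among the singular points: 5/8.
List the singular points by increasing real part (a conjugate pair: the negative imaginary part first).

Radius of convergence at 0: 5/8.
At -9/8: a logarithmic branch point.
At -5/8: an algebraic (square-root) branch point.


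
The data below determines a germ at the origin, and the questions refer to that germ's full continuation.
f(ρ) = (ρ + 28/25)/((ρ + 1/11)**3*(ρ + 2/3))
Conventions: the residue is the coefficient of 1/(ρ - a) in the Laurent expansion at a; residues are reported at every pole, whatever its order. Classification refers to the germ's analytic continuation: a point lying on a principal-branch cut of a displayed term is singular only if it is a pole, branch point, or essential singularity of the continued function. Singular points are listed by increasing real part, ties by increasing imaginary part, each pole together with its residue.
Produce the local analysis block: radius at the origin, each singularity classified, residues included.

Denominator factor (ρ + 2/3): pole of order 1 at -2/3, modulus 2/3.
Denominator factor (ρ + 1/11)^3: pole of order 3 at -1/11, modulus 1/11.
The radius of convergence is the smallest modulus among the singular points: 1/11.
At the order-1 pole -2/3 set g(ρ) = (ρ - (-2/3))*f(ρ) = (ρ + 28/25)/(ρ + 1/11)**3.
Simple pole: residue = g(a) at a = -2/3, which is -407286/171475.
At the order-3 pole -1/11 set g(ρ) = (ρ - (-1/11))^3*f(ρ) = (ρ + 28/25)/(ρ + 2/3).
Order-3 pole: residue = g''(a)/2; g''(-1/11) = 814572/171475, so the residue is 407286/171475.
List the singular points by increasing real part (a conjugate pair: the negative imaginary part first).

Radius of convergence at 0: 1/11.
At -2/3: a pole of order 1; residue -407286/171475.
At -1/11: a pole of order 3; residue 407286/171475.


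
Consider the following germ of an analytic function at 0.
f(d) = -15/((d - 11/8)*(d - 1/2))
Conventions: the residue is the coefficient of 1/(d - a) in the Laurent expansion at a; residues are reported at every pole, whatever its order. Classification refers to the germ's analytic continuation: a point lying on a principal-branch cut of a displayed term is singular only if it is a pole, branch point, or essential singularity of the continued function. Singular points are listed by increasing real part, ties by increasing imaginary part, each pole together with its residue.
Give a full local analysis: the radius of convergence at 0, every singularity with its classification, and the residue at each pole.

Radius of convergence at 0: 1/2.
At 1/2: a pole of order 1; residue 120/7.
At 11/8: a pole of order 1; residue -120/7.

Denominator factor (d - 11/8): pole of order 1 at 11/8, modulus 11/8.
Denominator factor (d - 1/2): pole of order 1 at 1/2, modulus 1/2.
The radius of convergence is the smallest modulus among the singular points: 1/2.
At the order-1 pole 1/2 set g(d) = (d - (1/2))*f(d) = -15/(d - 11/8).
Simple pole: residue = g(a) at a = 1/2, which is 120/7.
At the order-1 pole 11/8 set g(d) = (d - (11/8))*f(d) = -15/(d - 1/2).
Simple pole: residue = g(a) at a = 11/8, which is -120/7.
List the singular points by increasing real part (a conjugate pair: the negative imaginary part first).


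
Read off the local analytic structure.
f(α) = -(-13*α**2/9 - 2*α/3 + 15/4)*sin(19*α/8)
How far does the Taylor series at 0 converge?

The factor -sin(19*α/8) is entire and contributes no finite singular point.
The polynomial part has no poles.
No finite singular points: the Taylor series at 0 converges everywhere.

The radius of convergence is infinite.


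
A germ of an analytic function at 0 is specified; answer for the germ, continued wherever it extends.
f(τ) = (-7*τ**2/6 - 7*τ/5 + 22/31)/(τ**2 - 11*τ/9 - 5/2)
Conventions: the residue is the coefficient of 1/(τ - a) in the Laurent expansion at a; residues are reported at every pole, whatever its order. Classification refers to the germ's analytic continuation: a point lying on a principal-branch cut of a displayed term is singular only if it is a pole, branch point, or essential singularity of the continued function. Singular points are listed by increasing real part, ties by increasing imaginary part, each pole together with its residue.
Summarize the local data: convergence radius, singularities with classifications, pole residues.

Radius of convergence at 0: -11/18 + (7/18)*sqrt(19).
At 11/18 - (7/18)*sqrt(19): a pole of order 1; residue -763/540 + (148172/556605)*sqrt(19).
At 11/18 + (7/18)*sqrt(19): a pole of order 1; residue -763/540 - (148172/556605)*sqrt(19).

Denominator factor (τ**2 - 11*τ/9 - 5/2): discriminant 931/81, real irrational roots 11/18 + (7/18)*sqrt(19) and 11/18 - (7/18)*sqrt(19); poles of order 1, moduli 11/18 + (7/18)*sqrt(19) and -11/18 + (7/18)*sqrt(19).
The radius of convergence is the smallest modulus among the singular points: -11/18 + (7/18)*sqrt(19).
The factor τ**2 - 11*τ/9 - 5/2 splits as (τ - a)(τ - a') with a = 11/18 - (7/18)*sqrt(19), a' = 11/18 + (7/18)*sqrt(19). At the order-1 pole a set g(τ) = (τ - a)*f(τ) = [-7*τ**2/6 - 7*τ/5 + 22/31] / (τ - a').
Simple pole: residue = g(a) at a = 11/18 - (7/18)*sqrt(19), which is -763/540 + (148172/556605)*sqrt(19).
The factor τ**2 - 11*τ/9 - 5/2 splits as (τ - a)(τ - a') with a = 11/18 + (7/18)*sqrt(19), a' = 11/18 - (7/18)*sqrt(19). At the order-1 pole a set g(τ) = (τ - a)*f(τ) = [-7*τ**2/6 - 7*τ/5 + 22/31] / (τ - a').
Simple pole: residue = g(a) at a = 11/18 + (7/18)*sqrt(19), which is -763/540 - (148172/556605)*sqrt(19).
List the singular points by increasing real part (a conjugate pair: the negative imaginary part first).


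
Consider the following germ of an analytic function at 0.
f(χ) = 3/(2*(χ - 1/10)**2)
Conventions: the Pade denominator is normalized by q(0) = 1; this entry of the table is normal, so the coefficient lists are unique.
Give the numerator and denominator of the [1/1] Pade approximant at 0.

The Pade approximant has numerator coefficients [150, 750]; denominator coefficients [1, -15].

Taylor coefficients needed (expand at 0): a_0 = 150, a_1 = 3000, a_2 = 45000.
Write the denominator as Q(χ) = 1 + q1*χ. Requiring Q*f - P = O(χ^3) with deg P <= 1 kills the coefficients of χ^2..χ^2 in Q*f:
  χ^2: a_2 + q1*a_1 = 0, i.e. 45000 + (3000)*q1 = 0.
Solving this linear system: q1 = -15.
The numerator is Q*f truncated at degree 1: P0 = a_0 = 150; P1 = a_1 + q1*a_0 = 750.


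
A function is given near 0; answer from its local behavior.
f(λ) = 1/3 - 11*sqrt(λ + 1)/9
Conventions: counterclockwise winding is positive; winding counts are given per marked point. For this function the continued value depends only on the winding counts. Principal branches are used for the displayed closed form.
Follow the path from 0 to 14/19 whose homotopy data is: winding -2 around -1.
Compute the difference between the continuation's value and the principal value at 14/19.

The rational part is single-valued and drops out of the difference; each branch term changes only by its own monodromy.
(-11/9)*sqrt(1 - λ/(-1)): winding -2 is even, the square root returns to the same sheet, contribution 0.
Summing the contributions at λ = 14/19 gives 0.

Continued minus principal equals 0.


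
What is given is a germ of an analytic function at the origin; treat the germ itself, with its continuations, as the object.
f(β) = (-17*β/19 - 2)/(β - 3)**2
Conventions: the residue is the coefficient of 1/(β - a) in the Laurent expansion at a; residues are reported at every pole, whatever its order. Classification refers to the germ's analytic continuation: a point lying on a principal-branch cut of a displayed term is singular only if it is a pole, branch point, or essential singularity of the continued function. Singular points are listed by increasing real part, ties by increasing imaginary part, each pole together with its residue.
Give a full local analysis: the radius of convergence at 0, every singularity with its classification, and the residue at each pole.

Radius of convergence at 0: 3.
At 3: a pole of order 2; residue -17/19.

Denominator factor (β - 3)^2: pole of order 2 at 3, modulus 3.
The radius of convergence is the smallest modulus among the singular points: 3.
At the order-2 pole 3 set g(β) = (β - (3))^2*f(β) = -17*β/19 - 2.
Order-2 pole: residue = g'(a); g'(3) = -17/19, so the residue is -17/19.


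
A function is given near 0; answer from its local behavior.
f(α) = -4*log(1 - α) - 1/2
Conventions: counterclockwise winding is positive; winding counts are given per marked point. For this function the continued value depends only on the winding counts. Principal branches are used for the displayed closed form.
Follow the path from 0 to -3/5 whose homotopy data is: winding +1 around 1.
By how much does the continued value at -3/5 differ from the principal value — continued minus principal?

The rational part is single-valued and drops out of the difference; each branch term changes only by its own monodromy.
(-4)*log(1 - α/(1)): each positive loop around 1 adds 2*pi*i to the log, so winding +1 contributes (-4)*(1)*2*pi*i = -(8)*pi*i.
Summing the contributions at α = -3/5 gives -(8)*pi*i.

Continued minus principal equals -(8)*pi*i.
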